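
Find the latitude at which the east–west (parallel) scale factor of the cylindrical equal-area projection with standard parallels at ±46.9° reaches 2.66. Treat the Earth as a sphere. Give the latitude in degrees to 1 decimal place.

75.1°

Cylindrical equal-area (φ₀ = 46.9°): h = cos φ / cos 46.9° along meridians, k = cos 46.9° / cos φ along parallels; h·k = 1.
k = cos φ₀ / cos φ = 2.66  ⇒  cos φ = cos 46.9° / 2.66 = 0.2569.
φ = arccos(0.2569) ≈ 75.1°.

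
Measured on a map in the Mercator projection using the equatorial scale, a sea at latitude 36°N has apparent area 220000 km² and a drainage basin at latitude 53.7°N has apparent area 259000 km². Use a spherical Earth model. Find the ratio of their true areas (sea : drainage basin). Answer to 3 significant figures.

On Mercator the areal scale is sec²φ, so true area = apparent × cos²φ.
True area of sea: 220000 × cos²(36°) = 220000 × 0.6545 = 144000 km².
True area of drainage basin: 259000 × cos²(53.7°) = 259000 × 0.3505 = 90770 km².
Ratio = 144000 / 90770 ≈ 1.59.

1.59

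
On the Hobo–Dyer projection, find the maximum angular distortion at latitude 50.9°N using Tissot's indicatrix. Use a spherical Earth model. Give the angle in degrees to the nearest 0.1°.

26.1°

Hobo–Dyer is a cylindrical equal-area projection with standard parallels at ±37.5°. Cylindrical equal-area (φ₀ = 37.5°): h = cos φ / cos 37.5° along meridians, k = cos 37.5° / cos φ along parallels; h·k = 1.
At 50.9°: h = 0.7949, k = 1.258; principal scales a = 1.258, b = 0.7949.
sin(ω/2) = (a − b)/(a + b) = 0.4630/2.053 = 0.2255, so ω = 2 arcsin(0.2255) ≈ 26.1°.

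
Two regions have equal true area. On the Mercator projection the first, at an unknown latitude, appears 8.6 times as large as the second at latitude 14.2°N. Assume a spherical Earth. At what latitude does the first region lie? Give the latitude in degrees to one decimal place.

70.7°

On Mercator, (apparent₁)/(apparent₂) = sec²φ₁ / sec²φ₂ when true areas are equal.
cos²φ₂ / cos²φ₁ = 8.6  ⇒  cos φ₁ = cos 14.2° / √8.6 = 0.9694/2.933 = 0.3306.
φ₁ = arccos(0.3306) ≈ 70.7°.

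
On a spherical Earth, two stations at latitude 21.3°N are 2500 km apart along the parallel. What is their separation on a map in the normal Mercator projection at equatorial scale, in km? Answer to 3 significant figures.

2680 km

The Mercator projection is conformal; its linear scale factor is the same in every direction and equals sec φ = 1/cos φ.
Along the parallel, k = sec 21.3° = 1/0.9317 = 1.073.
Map distance = 2500 × 1.073 ≈ 2680 km.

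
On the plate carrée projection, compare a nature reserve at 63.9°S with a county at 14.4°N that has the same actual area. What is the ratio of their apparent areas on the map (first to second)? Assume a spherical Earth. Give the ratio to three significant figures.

Plate carrée maps x = Rλ, y = Rφ. The meridian scale is h = 1 and the parallel scale is k = 1/cos φ = sec φ.
Areal scale at 63.9°: h·k = 1.000 × 2.273 = 2.273.
Areal scale at 14.4°: h·k = 1.000 × 1.032 = 1.032.
Ratio = 2.273/1.032 ≈ 2.20.

2.20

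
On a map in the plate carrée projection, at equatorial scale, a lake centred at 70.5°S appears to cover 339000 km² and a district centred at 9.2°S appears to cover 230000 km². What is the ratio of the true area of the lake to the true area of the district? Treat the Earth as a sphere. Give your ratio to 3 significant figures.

0.498

On the plate carrée, areal scale = h·k = 1 × sec φ, so true area = apparent × cos φ.
True area of lake: 339000 × cos(70.5°) = 339000 × 0.3338 = 113200 km².
True area of district: 230000 × cos(9.2°) = 230000 × 0.9871 = 227000 km².
Ratio = 113200 / 227000 ≈ 0.498.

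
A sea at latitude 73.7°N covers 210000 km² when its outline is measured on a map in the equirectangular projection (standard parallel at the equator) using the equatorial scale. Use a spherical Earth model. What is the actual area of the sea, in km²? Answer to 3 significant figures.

For the equirectangular projection with φ₀ = 0 (plate carrée), h = 1 along meridians and k = sec φ along parallels.
Areal scale = h·k = 1 × sec φ; at 73.7°, h = 1.000, k = 3.563, so h·k = 3.563.
True area = apparent / (areal scale) = 210000 / 3.563 ≈ 58900 km².

58900 km²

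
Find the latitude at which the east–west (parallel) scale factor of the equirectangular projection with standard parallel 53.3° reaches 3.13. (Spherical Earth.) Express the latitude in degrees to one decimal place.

The equidistant cylindrical projection with φ₀ = 53.3° has h = 1 (meridians true) and k = cos φ₀ / cos φ along parallels.
k = cos φ₀ / cos φ = 3.13  ⇒  cos φ = cos 53.3° / 3.13 = 0.1909.
φ = arccos(0.1909) ≈ 79.0°.

79.0°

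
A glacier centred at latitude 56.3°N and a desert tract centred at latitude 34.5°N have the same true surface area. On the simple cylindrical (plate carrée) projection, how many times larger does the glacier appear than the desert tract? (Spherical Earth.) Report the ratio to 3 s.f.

For the equirectangular projection with φ₀ = 0 (plate carrée), h = 1 along meridians and k = sec φ along parallels.
Areal scale at 56.3°: h·k = 1.000 × 1.802 = 1.802.
Areal scale at 34.5°: h·k = 1.000 × 1.213 = 1.213.
Ratio = 1.802/1.213 ≈ 1.49.

1.49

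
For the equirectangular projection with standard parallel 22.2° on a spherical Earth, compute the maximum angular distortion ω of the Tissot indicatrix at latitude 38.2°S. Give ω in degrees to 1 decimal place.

The equidistant cylindrical projection with φ₀ = 22.2° has h = 1 (meridians true) and k = cos φ₀ / cos φ along parallels.
At 38.2°: h = 1.000, k = 1.178; principal scales a = 1.178, b = 1.000.
sin(ω/2) = (a − b)/(a + b) = 0.1782/2.178 = 0.08180, so ω = 2 arcsin(0.08180) ≈ 9.4°.

9.4°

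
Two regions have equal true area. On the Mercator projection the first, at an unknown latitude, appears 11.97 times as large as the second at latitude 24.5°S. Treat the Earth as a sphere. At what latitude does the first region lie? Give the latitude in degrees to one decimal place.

74.8°

On Mercator, (apparent₁)/(apparent₂) = sec²φ₁ / sec²φ₂ when true areas are equal.
cos²φ₂ / cos²φ₁ = 11.97  ⇒  cos φ₁ = cos 24.5° / √11.97 = 0.9100/3.460 = 0.2630.
φ₁ = arccos(0.2630) ≈ 74.8°.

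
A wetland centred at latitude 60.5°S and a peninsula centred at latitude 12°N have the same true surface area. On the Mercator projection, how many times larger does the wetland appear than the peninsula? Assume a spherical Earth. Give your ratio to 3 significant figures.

3.95

Mercator is conformal with k = sec φ, so areal scale = k² = sec²φ.
At 60.5°: sec²(60.5°) = 1/0.4924² = 4.124.
At 12°: sec²(12°) = 1/0.9781² = 1.045.
Ratio = 4.124/1.045 = cos²(12°)/cos²(60.5°) ≈ 3.95.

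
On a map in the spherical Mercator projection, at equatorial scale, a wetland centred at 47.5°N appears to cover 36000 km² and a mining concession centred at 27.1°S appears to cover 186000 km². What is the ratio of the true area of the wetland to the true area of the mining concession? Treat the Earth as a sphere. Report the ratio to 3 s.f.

On Mercator the areal scale is sec²φ, so true area = apparent × cos²φ.
True area of wetland: 36000 × cos²(47.5°) = 36000 × 0.4564 = 16430 km².
True area of mining concession: 186000 × cos²(27.1°) = 186000 × 0.7925 = 147400 km².
Ratio = 16430 / 147400 ≈ 0.111.

0.111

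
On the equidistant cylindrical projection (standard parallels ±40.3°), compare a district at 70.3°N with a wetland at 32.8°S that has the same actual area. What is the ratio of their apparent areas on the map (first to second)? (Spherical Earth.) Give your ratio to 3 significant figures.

The equidistant cylindrical projection with φ₀ = 40.3° has h = 1 (meridians true) and k = cos φ₀ / cos φ along parallels.
Areal scale at 70.3°: h·k = 1.000 × 2.262 = 2.262.
Areal scale at 32.8°: h·k = 1.000 × 0.9073 = 0.9073.
Ratio = 2.262/0.9073 ≈ 2.49.

2.49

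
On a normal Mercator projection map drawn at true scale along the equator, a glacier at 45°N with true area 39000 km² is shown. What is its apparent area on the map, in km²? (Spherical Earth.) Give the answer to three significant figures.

78000 km²

The Mercator projection is conformal; its linear scale factor is the same in every direction and equals sec φ = 1/cos φ.
Areal scale = k² = sec²φ = 1/cos²(45°) = 1/0.7071² = 2.000.
Apparent area = 39000 × 2.000 ≈ 78000 km².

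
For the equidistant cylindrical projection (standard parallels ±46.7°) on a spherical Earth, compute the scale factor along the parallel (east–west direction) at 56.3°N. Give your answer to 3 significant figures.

1.24

The equidistant cylindrical projection with φ₀ = 46.7° has h = 1 (meridians true) and k = cos φ₀ / cos φ along parallels.
k = cos 46.7° / cos 56.3° = 0.6858/0.5548 = 1.236.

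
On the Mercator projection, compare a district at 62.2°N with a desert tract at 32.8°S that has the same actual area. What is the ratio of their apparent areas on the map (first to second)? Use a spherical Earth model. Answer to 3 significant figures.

On Mercator, area is exaggerated by sec²φ = 1/cos²φ.
At 62.2°: sec²(62.2°) = 1/0.4664² = 4.597.
At 32.8°: sec²(32.8°) = 1/0.8406² = 1.415.
Ratio = 4.597/1.415 = cos²(32.8°)/cos²(62.2°) ≈ 3.25.

3.25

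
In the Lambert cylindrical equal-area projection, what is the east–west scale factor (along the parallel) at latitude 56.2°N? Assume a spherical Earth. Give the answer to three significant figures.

The Lambert cylindrical equal-area projection is the cylindrical equal-area projection with its standard parallel at the equator (φ₀ = 0). A cylindrical equal-area projection with standard parallel φ₀ has meridian scale h = cos φ / cos φ₀ and parallel scale k = cos φ₀ / cos φ (so areas are preserved, h·k = 1).
k = cos 0° / cos 56.2° = 1.000/0.5563 = 1.798.

1.80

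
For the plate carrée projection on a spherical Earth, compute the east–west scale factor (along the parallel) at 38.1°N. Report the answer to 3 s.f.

In the plate carrée (x = Rλ, y = Rφ), meridians are true-scale (h = 1) and parallels are stretched by k = sec φ.
k = 1/cos 38.1° = 1/0.7869 = 1.271.

1.27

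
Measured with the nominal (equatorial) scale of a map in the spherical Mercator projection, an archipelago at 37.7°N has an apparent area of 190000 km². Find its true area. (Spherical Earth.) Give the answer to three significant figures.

For Mercator, h = k = sec φ (a conformal cylindrical projection has a single point scale, 1/cos φ).
Areal scale = k² = sec²φ = 1/cos²(37.7°) = 1/0.7912² = 1.597.
True area = apparent / (areal scale) = 190000 / 1.597 ≈ 119000 km².

119000 km²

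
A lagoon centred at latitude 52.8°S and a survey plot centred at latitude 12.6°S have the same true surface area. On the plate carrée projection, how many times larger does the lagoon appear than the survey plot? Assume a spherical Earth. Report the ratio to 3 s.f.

1.61

Plate carrée maps x = Rλ, y = Rφ. The meridian scale is h = 1 and the parallel scale is k = 1/cos φ = sec φ.
Areal scale at 52.8°: h·k = 1.000 × 1.654 = 1.654.
Areal scale at 12.6°: h·k = 1.000 × 1.025 = 1.025.
Ratio = 1.654/1.025 ≈ 1.61.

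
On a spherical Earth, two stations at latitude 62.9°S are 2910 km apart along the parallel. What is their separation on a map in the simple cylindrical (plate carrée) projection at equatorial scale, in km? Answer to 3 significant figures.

6390 km

For the equirectangular projection with φ₀ = 0 (plate carrée), h = 1 along meridians and k = sec φ along parallels.
Along the parallel, k = sec 62.9° = 1/0.4555 = 2.195.
Map distance = 2910 × 2.195 ≈ 6390 km.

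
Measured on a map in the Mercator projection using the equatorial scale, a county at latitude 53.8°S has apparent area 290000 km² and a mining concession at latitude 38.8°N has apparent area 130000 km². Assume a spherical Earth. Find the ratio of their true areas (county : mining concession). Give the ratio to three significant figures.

1.28

On Mercator the areal scale is sec²φ, so true area = apparent × cos²φ.
True area of county: 290000 × cos²(53.8°) = 290000 × 0.3488 = 101200 km².
True area of mining concession: 130000 × cos²(38.8°) = 130000 × 0.6074 = 78960 km².
Ratio = 101200 / 78960 ≈ 1.28.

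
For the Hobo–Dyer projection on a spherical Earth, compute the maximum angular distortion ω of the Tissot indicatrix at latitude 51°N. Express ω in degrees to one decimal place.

Hobo–Dyer is a cylindrical equal-area projection with standard parallels at ±37.5°. For cylindrical equal-area with standard parallel φ₀, h = cos φ / cos φ₀ and k = cos φ₀ / cos φ, so h·k = 1.
At 51°: h = 0.7932, k = 1.261; principal scales a = 1.261, b = 0.7932.
sin(ω/2) = (a − b)/(a + b) = 0.4674/2.054 = 0.2276, so ω = 2 arcsin(0.2276) ≈ 26.3°.

26.3°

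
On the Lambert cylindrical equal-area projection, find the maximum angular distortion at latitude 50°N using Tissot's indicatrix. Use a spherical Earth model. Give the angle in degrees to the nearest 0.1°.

The Lambert cylindrical equal-area projection is the cylindrical equal-area projection with its standard parallel at the equator (φ₀ = 0). A cylindrical equal-area projection with standard parallel φ₀ has meridian scale h = cos φ / cos φ₀ and parallel scale k = cos φ₀ / cos φ (so areas are preserved, h·k = 1).
At 50°: h = 0.6428, k = 1.556; principal scales a = 1.556, b = 0.6428.
sin(ω/2) = (a − b)/(a + b) = 0.9129/2.199 = 0.4153, so ω = 2 arcsin(0.4153) ≈ 49.1°.

49.1°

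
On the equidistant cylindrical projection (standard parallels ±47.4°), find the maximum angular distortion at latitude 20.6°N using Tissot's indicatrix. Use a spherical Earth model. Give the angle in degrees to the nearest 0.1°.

18.5°

The equidistant cylindrical projection with φ₀ = 47.4° has h = 1 (meridians true) and k = cos φ₀ / cos φ along parallels.
At 20.6°: h = 1.000, k = 0.7231; principal scales a = 1.000, b = 0.7231.
sin(ω/2) = (a − b)/(a + b) = 0.2769/1.723 = 0.1607, so ω = 2 arcsin(0.1607) ≈ 18.5°.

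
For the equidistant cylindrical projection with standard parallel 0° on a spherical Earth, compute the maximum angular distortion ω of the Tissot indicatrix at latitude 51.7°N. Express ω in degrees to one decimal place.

In the plate carrée (x = Rλ, y = Rφ), meridians are true-scale (h = 1) and parallels are stretched by k = sec φ.
At 51.7°: h = 1.000, k = 1.613; principal scales a = 1.613, b = 1.000.
sin(ω/2) = (a − b)/(a + b) = 0.6135/2.613 = 0.2347, so ω = 2 arcsin(0.2347) ≈ 27.2°.

27.2°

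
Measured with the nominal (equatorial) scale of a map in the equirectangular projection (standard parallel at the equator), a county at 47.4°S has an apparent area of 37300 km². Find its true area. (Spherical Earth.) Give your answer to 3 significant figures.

25200 km²

For the equirectangular projection with φ₀ = 0 (plate carrée), h = 1 along meridians and k = sec φ along parallels.
Areal scale = h·k = 1 × sec φ; at 47.4°, h = 1.000, k = 1.477, so h·k = 1.477.
True area = apparent / (areal scale) = 37300 / 1.477 ≈ 25200 km².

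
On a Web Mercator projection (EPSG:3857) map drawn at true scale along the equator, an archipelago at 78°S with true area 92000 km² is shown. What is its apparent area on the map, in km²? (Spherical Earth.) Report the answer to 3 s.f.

2130000 km²

Mercator is conformal, so the point scale is isotropic: h = k = sec φ = 1/cos φ.
Areal scale = k² = sec²φ = 1/cos²(78°) = 1/0.2079² = 23.13.
Apparent area = 92000 × 23.13 ≈ 2130000 km².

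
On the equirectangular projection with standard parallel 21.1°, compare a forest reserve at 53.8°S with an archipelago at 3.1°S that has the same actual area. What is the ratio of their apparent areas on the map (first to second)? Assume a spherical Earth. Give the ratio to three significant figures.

The equidistant cylindrical projection with φ₀ = 21.1° has h = 1 (meridians true) and k = cos φ₀ / cos φ along parallels.
Areal scale at 53.8°: h·k = 1.000 × 1.580 = 1.580.
Areal scale at 3.1°: h·k = 1.000 × 0.9343 = 0.9343.
Ratio = 1.580/0.9343 ≈ 1.69.

1.69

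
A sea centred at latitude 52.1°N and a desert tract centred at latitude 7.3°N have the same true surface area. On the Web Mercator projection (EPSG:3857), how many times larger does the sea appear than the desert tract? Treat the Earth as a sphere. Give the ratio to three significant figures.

Mercator areal scale is sec²φ.
At 52.1°: sec²(52.1°) = 1/0.6143² = 2.650.
At 7.3°: sec²(7.3°) = 1/0.9919² = 1.016.
Ratio = 2.650/1.016 = cos²(7.3°)/cos²(52.1°) ≈ 2.61.

2.61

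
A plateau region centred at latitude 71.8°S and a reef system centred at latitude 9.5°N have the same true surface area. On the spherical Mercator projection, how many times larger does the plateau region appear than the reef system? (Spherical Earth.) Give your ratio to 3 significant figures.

Mercator areal scale is sec²φ.
At 71.8°: sec²(71.8°) = 1/0.3123² = 10.25.
At 9.5°: sec²(9.5°) = 1/0.9863² = 1.028.
Ratio = 10.25/1.028 = cos²(9.5°)/cos²(71.8°) ≈ 9.97.

9.97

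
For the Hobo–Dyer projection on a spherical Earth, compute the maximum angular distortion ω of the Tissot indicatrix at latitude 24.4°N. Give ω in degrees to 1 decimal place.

Hobo–Dyer is a cylindrical equal-area projection with standard parallels at ±37.5°. For cylindrical equal-area with standard parallel φ₀, h = cos φ / cos φ₀ and k = cos φ₀ / cos φ, so h·k = 1.
At 24.4°: h = 1.148, k = 0.8712; principal scales a = 1.148, b = 0.8712.
sin(ω/2) = (a − b)/(a + b) = 0.2767/2.019 = 0.1371, so ω = 2 arcsin(0.1371) ≈ 15.8°.

15.8°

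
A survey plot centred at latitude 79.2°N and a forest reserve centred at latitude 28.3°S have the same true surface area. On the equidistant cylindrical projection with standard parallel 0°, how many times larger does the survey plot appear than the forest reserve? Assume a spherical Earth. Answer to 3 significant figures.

4.70

For the equirectangular projection with φ₀ = 0 (plate carrée), h = 1 along meridians and k = sec φ along parallels.
Areal scale at 79.2°: h·k = 1.000 × 5.337 = 5.337.
Areal scale at 28.3°: h·k = 1.000 × 1.136 = 1.136.
Ratio = 5.337/1.136 ≈ 4.70.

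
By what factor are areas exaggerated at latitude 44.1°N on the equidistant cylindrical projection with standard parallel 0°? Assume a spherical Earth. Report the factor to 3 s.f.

1.39

For the equirectangular projection with φ₀ = 0 (plate carrée), h = 1 along meridians and k = sec φ along parallels.
Areal scale = h·k = 1 × sec φ; at 44.1°, h = 1.000, k = 1.393, so h·k = 1.393.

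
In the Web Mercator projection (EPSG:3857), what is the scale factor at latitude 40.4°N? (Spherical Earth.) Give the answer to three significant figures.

The Mercator projection is conformal; its linear scale factor is the same in every direction and equals sec φ = 1/cos φ.
k = 1/cos 40.4° = 1/0.7615 = 1.313.

1.31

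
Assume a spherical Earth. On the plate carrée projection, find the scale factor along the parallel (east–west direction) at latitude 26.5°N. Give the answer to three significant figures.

In the plate carrée (x = Rλ, y = Rφ), meridians are true-scale (h = 1) and parallels are stretched by k = sec φ.
k = 1/cos 26.5° = 1/0.8949 = 1.117.

1.12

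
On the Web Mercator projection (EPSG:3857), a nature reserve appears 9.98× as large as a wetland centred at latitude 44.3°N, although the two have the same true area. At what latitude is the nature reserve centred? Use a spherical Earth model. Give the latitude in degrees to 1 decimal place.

Mercator areal scale is sec²φ, so apparent-area ratio = sec²φ₁ / sec²φ₂ = cos²φ₂ / cos²φ₁.
cos²φ₂ / cos²φ₁ = 9.98  ⇒  cos φ₁ = cos 44.3° / √9.98 = 0.7157/3.159 = 0.2265.
φ₁ = arccos(0.2265) ≈ 76.9°.

76.9°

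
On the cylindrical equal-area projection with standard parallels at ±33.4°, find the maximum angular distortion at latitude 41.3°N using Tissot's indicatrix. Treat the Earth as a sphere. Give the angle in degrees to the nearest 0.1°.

12.1°

A cylindrical equal-area projection with standard parallel φ₀ has meridian scale h = cos φ / cos φ₀ and parallel scale k = cos φ₀ / cos φ (so areas are preserved, h·k = 1).
At 41.3°: h = 0.8999, k = 1.111; principal scales a = 1.111, b = 0.8999.
sin(ω/2) = (a − b)/(a + b) = 0.2114/2.011 = 0.1051, so ω = 2 arcsin(0.1051) ≈ 12.1°.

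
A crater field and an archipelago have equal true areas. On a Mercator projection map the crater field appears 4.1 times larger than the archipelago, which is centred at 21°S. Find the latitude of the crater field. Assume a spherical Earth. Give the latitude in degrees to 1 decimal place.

On Mercator, (apparent₁)/(apparent₂) = sec²φ₁ / sec²φ₂ when true areas are equal.
cos²φ₂ / cos²φ₁ = 4.1  ⇒  cos φ₁ = cos 21° / √4.1 = 0.9336/2.025 = 0.4611.
φ₁ = arccos(0.4611) ≈ 62.5°.

62.5°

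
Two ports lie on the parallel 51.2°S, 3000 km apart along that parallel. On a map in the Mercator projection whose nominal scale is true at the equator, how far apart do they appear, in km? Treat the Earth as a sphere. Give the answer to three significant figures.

4790 km

Mercator is conformal, so the point scale is isotropic: h = k = sec φ = 1/cos φ.
Along the parallel, k = sec 51.2° = 1/0.6266 = 1.596.
Map distance = 3000 × 1.596 ≈ 4790 km.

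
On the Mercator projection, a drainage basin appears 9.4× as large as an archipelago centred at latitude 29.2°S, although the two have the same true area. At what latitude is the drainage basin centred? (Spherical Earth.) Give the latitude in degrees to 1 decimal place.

73.5°

For equal true areas on Mercator, apparent areas scale as sec²φ, so the ratio is cos²φ₂ / cos²φ₁.
cos²φ₂ / cos²φ₁ = 9.4  ⇒  cos φ₁ = cos 29.2° / √9.4 = 0.8729/3.066 = 0.2847.
φ₁ = arccos(0.2847) ≈ 73.5°.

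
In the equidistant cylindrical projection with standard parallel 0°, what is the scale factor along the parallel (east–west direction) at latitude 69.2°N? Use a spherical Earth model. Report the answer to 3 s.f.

Plate carrée maps x = Rλ, y = Rφ. The meridian scale is h = 1 and the parallel scale is k = 1/cos φ = sec φ.
k = 1/cos 69.2° = 1/0.3551 = 2.816.

2.82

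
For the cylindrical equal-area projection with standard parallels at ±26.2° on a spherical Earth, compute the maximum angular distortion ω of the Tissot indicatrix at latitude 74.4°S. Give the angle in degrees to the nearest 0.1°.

113.3°

A cylindrical equal-area projection with standard parallel φ₀ has meridian scale h = cos φ / cos φ₀ and parallel scale k = cos φ₀ / cos φ (so areas are preserved, h·k = 1).
At 74.4°: h = 0.2997, k = 3.337; principal scales a = 3.337, b = 0.2997.
sin(ω/2) = (a − b)/(a + b) = 3.037/3.636 = 0.8352, so ω = 2 arcsin(0.8352) ≈ 113.3°.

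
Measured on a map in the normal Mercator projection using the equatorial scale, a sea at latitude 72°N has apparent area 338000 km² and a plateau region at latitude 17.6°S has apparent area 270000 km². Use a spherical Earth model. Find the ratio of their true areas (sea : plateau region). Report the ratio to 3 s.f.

Mercator's areal exaggeration is sec²φ; hence true area = (apparent area) · cos²φ.
True area of sea: 338000 × cos²(72°) = 338000 × 0.09549 = 32280 km².
True area of plateau region: 270000 × cos²(17.6°) = 270000 × 0.9086 = 245300 km².
Ratio = 32280 / 245300 ≈ 0.132.

0.132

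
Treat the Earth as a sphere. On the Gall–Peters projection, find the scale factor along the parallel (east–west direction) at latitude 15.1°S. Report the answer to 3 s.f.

0.732

Gall–Peters is a cylindrical equal-area projection with standard parallels at ±45°. A cylindrical equal-area projection with standard parallel φ₀ has meridian scale h = cos φ / cos φ₀ and parallel scale k = cos φ₀ / cos φ (so areas are preserved, h·k = 1).
k = cos 45° / cos 15.1° = 0.7071/0.9655 = 0.7324.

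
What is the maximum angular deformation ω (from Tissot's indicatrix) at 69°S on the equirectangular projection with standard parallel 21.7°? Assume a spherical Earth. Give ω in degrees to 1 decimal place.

52.6°

In the equirectangular projection with standard parallel φ₀ = 21.7° (x = Rλ cos φ₀, y = Rφ), meridians are true-scale (h = 1) and the parallel scale is k = cos φ₀ / cos φ.
At 69°: h = 1.000, k = 2.593; principal scales a = 2.593, b = 1.000.
sin(ω/2) = (a − b)/(a + b) = 1.593/3.593 = 0.4433, so ω = 2 arcsin(0.4433) ≈ 52.6°.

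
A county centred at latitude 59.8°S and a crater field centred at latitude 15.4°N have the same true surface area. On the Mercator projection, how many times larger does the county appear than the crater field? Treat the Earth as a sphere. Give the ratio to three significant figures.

3.67

Mercator areal scale is sec²φ.
At 59.8°: sec²(59.8°) = 1/0.5030² = 3.952.
At 15.4°: sec²(15.4°) = 1/0.9641² = 1.076.
Ratio = 3.952/1.076 = cos²(15.4°)/cos²(59.8°) ≈ 3.67.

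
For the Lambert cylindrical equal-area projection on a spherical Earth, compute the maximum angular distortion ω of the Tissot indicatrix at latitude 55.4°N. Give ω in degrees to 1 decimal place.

The Lambert cylindrical equal-area projection is the cylindrical equal-area projection with its standard parallel at the equator (φ₀ = 0). A cylindrical equal-area projection with standard parallel φ₀ has meridian scale h = cos φ / cos φ₀ and parallel scale k = cos φ₀ / cos φ (so areas are preserved, h·k = 1).
At 55.4°: h = 0.5678, k = 1.761; principal scales a = 1.761, b = 0.5678.
sin(ω/2) = (a − b)/(a + b) = 1.193/2.329 = 0.5123, so ω = 2 arcsin(0.5123) ≈ 61.6°.

61.6°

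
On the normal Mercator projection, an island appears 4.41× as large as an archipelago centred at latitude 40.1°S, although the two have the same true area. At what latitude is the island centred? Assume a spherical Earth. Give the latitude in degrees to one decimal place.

Mercator areal scale is sec²φ, so apparent-area ratio = sec²φ₁ / sec²φ₂ = cos²φ₂ / cos²φ₁.
cos²φ₂ / cos²φ₁ = 4.41  ⇒  cos φ₁ = cos 40.1° / √4.41 = 0.7649/2.100 = 0.3642.
φ₁ = arccos(0.3642) ≈ 68.6°.

68.6°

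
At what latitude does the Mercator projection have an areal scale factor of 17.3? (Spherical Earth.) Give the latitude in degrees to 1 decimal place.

Mercator areal scale is sec²φ.
sec²φ = 17.3  ⇒  cos²φ = 0.05780  ⇒  cos φ = 0.2404.
φ = arccos(0.2404) ≈ 76.1°.

76.1°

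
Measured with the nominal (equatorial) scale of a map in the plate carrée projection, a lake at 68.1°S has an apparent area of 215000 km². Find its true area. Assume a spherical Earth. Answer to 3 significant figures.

80200 km²

In the plate carrée (x = Rλ, y = Rφ), meridians are true-scale (h = 1) and parallels are stretched by k = sec φ.
Areal scale = h·k = 1 × sec φ; at 68.1°, h = 1.000, k = 2.681, so h·k = 2.681.
True area = apparent / (areal scale) = 215000 / 2.681 ≈ 80200 km².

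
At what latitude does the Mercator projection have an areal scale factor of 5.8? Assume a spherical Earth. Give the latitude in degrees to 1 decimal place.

65.5°

Mercator areal scale is sec²φ.
sec²φ = 5.8  ⇒  cos²φ = 0.1724  ⇒  cos φ = 0.4152.
φ = arccos(0.4152) ≈ 65.5°.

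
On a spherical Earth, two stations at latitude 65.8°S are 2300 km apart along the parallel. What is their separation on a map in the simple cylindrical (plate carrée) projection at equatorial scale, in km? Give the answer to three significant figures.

Plate carrée maps x = Rλ, y = Rφ. The meridian scale is h = 1 and the parallel scale is k = 1/cos φ = sec φ.
Along the parallel, k = sec 65.8° = 1/0.4099 = 2.439.
Map distance = 2300 × 2.439 ≈ 5610 km.

5610 km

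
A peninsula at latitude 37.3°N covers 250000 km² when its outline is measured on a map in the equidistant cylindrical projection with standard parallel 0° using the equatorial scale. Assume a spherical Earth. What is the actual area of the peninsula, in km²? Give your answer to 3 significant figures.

199000 km²

For the equirectangular projection with φ₀ = 0 (plate carrée), h = 1 along meridians and k = sec φ along parallels.
Areal scale = h·k = 1 × sec φ; at 37.3°, h = 1.000, k = 1.257, so h·k = 1.257.
True area = apparent / (areal scale) = 250000 / 1.257 ≈ 199000 km².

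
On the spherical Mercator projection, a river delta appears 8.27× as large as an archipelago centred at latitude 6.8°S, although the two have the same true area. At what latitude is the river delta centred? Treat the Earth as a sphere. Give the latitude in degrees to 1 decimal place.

69.8°

For equal true areas on Mercator, apparent areas scale as sec²φ, so the ratio is cos²φ₂ / cos²φ₁.
cos²φ₂ / cos²φ₁ = 8.27  ⇒  cos φ₁ = cos 6.8° / √8.27 = 0.9930/2.876 = 0.3453.
φ₁ = arccos(0.3453) ≈ 69.8°.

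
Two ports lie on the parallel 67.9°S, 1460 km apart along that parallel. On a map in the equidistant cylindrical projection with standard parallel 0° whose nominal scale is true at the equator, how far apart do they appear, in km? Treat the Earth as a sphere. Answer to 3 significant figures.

3880 km

Plate carrée maps x = Rλ, y = Rφ. The meridian scale is h = 1 and the parallel scale is k = 1/cos φ = sec φ.
Along the parallel, k = sec 67.9° = 1/0.3762 = 2.658.
Map distance = 1460 × 2.658 ≈ 3880 km.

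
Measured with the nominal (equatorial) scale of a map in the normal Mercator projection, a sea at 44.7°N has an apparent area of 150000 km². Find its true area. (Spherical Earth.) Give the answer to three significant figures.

75800 km²

The Mercator projection is conformal; its linear scale factor is the same in every direction and equals sec φ = 1/cos φ.
Areal scale = k² = sec²φ = 1/cos²(44.7°) = 1/0.7108² = 1.979.
True area = apparent / (areal scale) = 150000 / 1.979 ≈ 75800 km².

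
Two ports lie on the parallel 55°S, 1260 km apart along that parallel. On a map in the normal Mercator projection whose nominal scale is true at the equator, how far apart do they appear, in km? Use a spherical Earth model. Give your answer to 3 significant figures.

2200 km

Mercator is conformal, so the point scale is isotropic: h = k = sec φ = 1/cos φ.
Along the parallel, k = sec 55° = 1/0.5736 = 1.743.
Map distance = 1260 × 1.743 ≈ 2200 km.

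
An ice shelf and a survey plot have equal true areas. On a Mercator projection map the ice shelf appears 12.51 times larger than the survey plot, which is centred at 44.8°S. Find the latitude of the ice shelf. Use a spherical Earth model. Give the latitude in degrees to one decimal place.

78.4°

Mercator areal scale is sec²φ, so apparent-area ratio = sec²φ₁ / sec²φ₂ = cos²φ₂ / cos²φ₁.
cos²φ₂ / cos²φ₁ = 12.51  ⇒  cos φ₁ = cos 44.8° / √12.51 = 0.7096/3.537 = 0.2006.
φ₁ = arccos(0.2006) ≈ 78.4°.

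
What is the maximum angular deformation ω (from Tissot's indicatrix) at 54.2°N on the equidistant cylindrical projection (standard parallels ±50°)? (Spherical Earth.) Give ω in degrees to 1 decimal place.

5.4°

The equidistant cylindrical projection with φ₀ = 50° has h = 1 (meridians true) and k = cos φ₀ / cos φ along parallels.
At 54.2°: h = 1.000, k = 1.099; principal scales a = 1.099, b = 1.000.
sin(ω/2) = (a − b)/(a + b) = 0.09886/2.099 = 0.04710, so ω = 2 arcsin(0.04710) ≈ 5.4°.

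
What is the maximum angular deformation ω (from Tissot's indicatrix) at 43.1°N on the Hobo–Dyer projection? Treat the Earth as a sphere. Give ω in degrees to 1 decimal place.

9.5°

Hobo–Dyer is a cylindrical equal-area projection with standard parallels at ±37.5°. Cylindrical equal-area (φ₀ = 37.5°): h = cos φ / cos 37.5° along meridians, k = cos 37.5° / cos φ along parallels; h·k = 1.
At 43.1°: h = 0.9203, k = 1.087; principal scales a = 1.087, b = 0.9203.
sin(ω/2) = (a − b)/(a + b) = 0.1662/2.007 = 0.08281, so ω = 2 arcsin(0.08281) ≈ 9.5°.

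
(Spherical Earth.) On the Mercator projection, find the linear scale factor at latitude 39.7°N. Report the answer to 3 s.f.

1.30

The Mercator projection is conformal; its linear scale factor is the same in every direction and equals sec φ = 1/cos φ.
k = 1/cos 39.7° = 1/0.7694 = 1.300.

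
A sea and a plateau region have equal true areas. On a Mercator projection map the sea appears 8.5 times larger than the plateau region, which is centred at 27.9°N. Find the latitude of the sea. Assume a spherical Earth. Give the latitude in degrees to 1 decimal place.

On Mercator, (apparent₁)/(apparent₂) = sec²φ₁ / sec²φ₂ when true areas are equal.
cos²φ₂ / cos²φ₁ = 8.5  ⇒  cos φ₁ = cos 27.9° / √8.5 = 0.8838/2.915 = 0.3031.
φ₁ = arccos(0.3031) ≈ 72.4°.

72.4°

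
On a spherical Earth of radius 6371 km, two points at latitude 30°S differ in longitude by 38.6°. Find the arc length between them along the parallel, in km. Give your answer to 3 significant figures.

Arc length along a parallel = R cos φ · Δλ (with Δλ in radians).
= 6371 × cos 30° × (38.6° × π/180) = 6371 × 0.8660 × 0.6737 ≈ 3720 km.

3720 km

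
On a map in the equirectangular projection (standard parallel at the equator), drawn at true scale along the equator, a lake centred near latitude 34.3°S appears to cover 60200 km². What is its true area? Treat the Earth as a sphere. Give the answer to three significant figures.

In the plate carrée (x = Rλ, y = Rφ), meridians are true-scale (h = 1) and parallels are stretched by k = sec φ.
Areal scale = h·k = 1 × sec φ; at 34.3°, h = 1.000, k = 1.211, so h·k = 1.211.
True area = apparent / (areal scale) = 60200 / 1.211 ≈ 49700 km².

49700 km²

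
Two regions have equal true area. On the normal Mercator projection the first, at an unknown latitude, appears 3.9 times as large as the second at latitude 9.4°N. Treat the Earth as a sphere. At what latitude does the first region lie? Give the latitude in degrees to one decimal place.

60.0°

Mercator areal scale is sec²φ, so apparent-area ratio = sec²φ₁ / sec²φ₂ = cos²φ₂ / cos²φ₁.
cos²φ₂ / cos²φ₁ = 3.9  ⇒  cos φ₁ = cos 9.4° / √3.9 = 0.9866/1.975 = 0.4996.
φ₁ = arccos(0.4996) ≈ 60.0°.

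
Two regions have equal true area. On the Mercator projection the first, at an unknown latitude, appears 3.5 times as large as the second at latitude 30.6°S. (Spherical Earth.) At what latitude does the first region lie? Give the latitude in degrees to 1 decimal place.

On Mercator, (apparent₁)/(apparent₂) = sec²φ₁ / sec²φ₂ when true areas are equal.
cos²φ₂ / cos²φ₁ = 3.5  ⇒  cos φ₁ = cos 30.6° / √3.5 = 0.8607/1.871 = 0.4601.
φ₁ = arccos(0.4601) ≈ 62.6°.

62.6°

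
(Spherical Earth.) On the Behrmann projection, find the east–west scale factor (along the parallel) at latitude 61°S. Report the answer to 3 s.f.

1.79

Behrmann is a cylindrical equal-area projection with standard parallels at ±30°. For cylindrical equal-area with standard parallel φ₀, h = cos φ / cos φ₀ and k = cos φ₀ / cos φ, so h·k = 1.
k = cos 30° / cos 61° = 0.8660/0.4848 = 1.786.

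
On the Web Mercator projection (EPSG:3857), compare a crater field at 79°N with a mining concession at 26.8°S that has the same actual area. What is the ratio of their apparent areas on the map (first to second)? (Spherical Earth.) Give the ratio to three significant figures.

21.9

On Mercator, area is exaggerated by sec²φ = 1/cos²φ.
At 79°: sec²(79°) = 1/0.1908² = 27.47.
At 26.8°: sec²(26.8°) = 1/0.8926² = 1.255.
Ratio = 27.47/1.255 = cos²(26.8°)/cos²(79°) ≈ 21.9.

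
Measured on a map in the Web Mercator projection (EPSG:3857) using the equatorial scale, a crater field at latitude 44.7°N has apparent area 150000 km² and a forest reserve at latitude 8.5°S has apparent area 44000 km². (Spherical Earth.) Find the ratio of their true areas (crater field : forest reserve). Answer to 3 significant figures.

1.76

Since Mercator area scale is 1/cos²φ, the true area equals the apparent area multiplied by cos²φ.
True area of crater field: 150000 × cos²(44.7°) = 150000 × 0.5052 = 75790 km².
True area of forest reserve: 44000 × cos²(8.5°) = 44000 × 0.9782 = 43040 km².
Ratio = 75790 / 43040 ≈ 1.76.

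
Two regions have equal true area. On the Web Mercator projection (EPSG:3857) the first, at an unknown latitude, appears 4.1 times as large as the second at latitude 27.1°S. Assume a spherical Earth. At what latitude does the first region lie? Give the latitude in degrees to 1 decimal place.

63.9°

On Mercator, (apparent₁)/(apparent₂) = sec²φ₁ / sec²φ₂ when true areas are equal.
cos²φ₂ / cos²φ₁ = 4.1  ⇒  cos φ₁ = cos 27.1° / √4.1 = 0.8902/2.025 = 0.4396.
φ₁ = arccos(0.4396) ≈ 63.9°.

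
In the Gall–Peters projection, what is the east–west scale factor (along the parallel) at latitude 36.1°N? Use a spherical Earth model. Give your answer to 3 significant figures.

0.875

The Gall–Peters projection is cylindrical equal-area with φ₀ = 45°. For cylindrical equal-area with standard parallel φ₀, h = cos φ / cos φ₀ and k = cos φ₀ / cos φ, so h·k = 1.
k = cos 45° / cos 36.1° = 0.7071/0.8080 = 0.8751.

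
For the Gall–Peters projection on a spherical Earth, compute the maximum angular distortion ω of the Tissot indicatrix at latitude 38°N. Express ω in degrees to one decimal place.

Gall–Peters is a cylindrical equal-area projection with standard parallels at ±45°. Cylindrical equal-area (φ₀ = 45°): h = cos φ / cos 45° along meridians, k = cos 45° / cos φ along parallels; h·k = 1.
At 38°: h = 1.114, k = 0.8973; principal scales a = 1.114, b = 0.8973.
sin(ω/2) = (a − b)/(a + b) = 0.2171/2.012 = 0.1079, so ω = 2 arcsin(0.1079) ≈ 12.4°.

12.4°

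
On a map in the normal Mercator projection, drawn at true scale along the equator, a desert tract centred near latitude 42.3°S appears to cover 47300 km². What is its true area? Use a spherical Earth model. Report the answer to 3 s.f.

The Mercator projection is conformal; its linear scale factor is the same in every direction and equals sec φ = 1/cos φ.
Areal scale = k² = sec²φ = 1/cos²(42.3°) = 1/0.7396² = 1.828.
True area = apparent / (areal scale) = 47300 / 1.828 ≈ 25900 km².

25900 km²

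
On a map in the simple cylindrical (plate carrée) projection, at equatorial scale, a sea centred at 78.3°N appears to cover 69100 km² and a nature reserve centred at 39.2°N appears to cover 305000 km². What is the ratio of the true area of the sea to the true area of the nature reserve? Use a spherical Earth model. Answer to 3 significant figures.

On the plate carrée, areal scale = h·k = 1 × sec φ, so true area = apparent × cos φ.
True area of sea: 69100 × cos(78.3°) = 69100 × 0.2028 = 14010 km².
True area of nature reserve: 305000 × cos(39.2°) = 305000 × 0.7749 = 236400 km².
Ratio = 14010 / 236400 ≈ 0.0593.

0.0593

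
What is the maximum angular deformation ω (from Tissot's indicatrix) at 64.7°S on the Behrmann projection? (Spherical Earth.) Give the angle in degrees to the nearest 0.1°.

74.9°

Behrmann is a cylindrical equal-area projection with standard parallels at ±30°. Cylindrical equal-area (φ₀ = 30°): h = cos φ / cos 30° along meridians, k = cos 30° / cos φ along parallels; h·k = 1.
At 64.7°: h = 0.4935, k = 2.026; principal scales a = 2.026, b = 0.4935.
sin(ω/2) = (a − b)/(a + b) = 1.533/2.520 = 0.6083, so ω = 2 arcsin(0.6083) ≈ 74.9°.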